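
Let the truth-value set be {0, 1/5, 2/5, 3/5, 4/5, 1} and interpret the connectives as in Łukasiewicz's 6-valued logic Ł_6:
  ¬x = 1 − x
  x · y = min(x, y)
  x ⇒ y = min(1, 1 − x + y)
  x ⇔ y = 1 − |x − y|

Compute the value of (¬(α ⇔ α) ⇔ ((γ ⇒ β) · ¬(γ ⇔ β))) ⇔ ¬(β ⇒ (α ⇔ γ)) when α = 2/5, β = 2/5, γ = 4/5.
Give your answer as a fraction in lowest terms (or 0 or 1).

α ⇔ α = 2/5 ⇔ 2/5 = 1
¬(α ⇔ α) = ¬1 = 0
γ ⇒ β = 4/5 ⇒ 2/5 = 3/5
γ ⇔ β = 4/5 ⇔ 2/5 = 3/5
¬(γ ⇔ β) = ¬3/5 = 2/5
(γ ⇒ β) · ¬(γ ⇔ β) = 3/5 · 2/5 = 2/5
¬(α ⇔ α) ⇔ ((γ ⇒ β) · ¬(γ ⇔ β)) = 0 ⇔ 2/5 = 3/5
α ⇔ γ = 2/5 ⇔ 4/5 = 3/5
β ⇒ (α ⇔ γ) = 2/5 ⇒ 3/5 = 1
¬(β ⇒ (α ⇔ γ)) = ¬1 = 0
(¬(α ⇔ α) ⇔ ((γ ⇒ β) · ¬(γ ⇔ β))) ⇔ ¬(β ⇒ (α ⇔ γ)) = 3/5 ⇔ 0 = 2/5

2/5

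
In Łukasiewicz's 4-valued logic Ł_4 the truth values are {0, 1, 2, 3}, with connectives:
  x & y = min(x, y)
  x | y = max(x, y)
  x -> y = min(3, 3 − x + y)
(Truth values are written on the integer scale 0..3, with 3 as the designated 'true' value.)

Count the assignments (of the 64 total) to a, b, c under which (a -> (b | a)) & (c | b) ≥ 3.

value 3: 28 assignments (counts)
value 2: 20 assignments
value 1: 12 assignments
value 0: 4 assignments
So 28 of the 64 assignments meet the threshold.

28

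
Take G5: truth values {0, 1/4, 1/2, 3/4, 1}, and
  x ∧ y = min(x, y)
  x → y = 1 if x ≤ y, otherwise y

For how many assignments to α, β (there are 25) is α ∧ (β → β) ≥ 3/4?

10

value 1: 5 assignments (counts)
value 3/4: 5 assignments (counts)
value 1/2: 5 assignments
value 1/4: 5 assignments
value 0: 5 assignments
So 10 of the 25 assignments meet the threshold.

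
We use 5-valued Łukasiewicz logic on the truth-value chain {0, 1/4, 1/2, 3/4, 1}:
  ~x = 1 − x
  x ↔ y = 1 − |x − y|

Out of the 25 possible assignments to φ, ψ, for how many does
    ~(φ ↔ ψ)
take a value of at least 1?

2

value 1: 2 assignments (counts)
value 3/4: 4 assignments
value 1/2: 6 assignments
value 1/4: 8 assignments
value 0: 5 assignments
So 2 of the 25 assignments meet the threshold.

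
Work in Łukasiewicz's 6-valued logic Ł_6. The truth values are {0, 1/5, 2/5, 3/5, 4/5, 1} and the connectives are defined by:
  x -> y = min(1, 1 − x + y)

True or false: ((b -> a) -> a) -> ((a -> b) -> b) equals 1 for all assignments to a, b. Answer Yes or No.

Yes

At a = 1/5, b = 3/5, for instance:
b -> a = 3/5 -> 1/5 = 3/5
(b -> a) -> a = 3/5 -> 1/5 = 3/5
a -> b = 1/5 -> 3/5 = 1
(a -> b) -> b = 1 -> 3/5 = 3/5
((b -> a) -> a) -> ((a -> b) -> b) = 3/5 -> 3/5 = 1
and checking the remaining 35 assignments likewise gives ≥ 1 in every case.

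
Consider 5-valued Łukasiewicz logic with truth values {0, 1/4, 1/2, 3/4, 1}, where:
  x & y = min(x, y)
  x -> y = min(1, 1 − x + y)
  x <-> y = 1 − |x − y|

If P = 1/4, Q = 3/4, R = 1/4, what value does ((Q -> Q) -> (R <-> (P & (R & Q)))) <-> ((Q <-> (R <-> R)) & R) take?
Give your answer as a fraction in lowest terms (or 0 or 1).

Q -> Q = 3/4 -> 3/4 = 1
R & Q = 1/4 & 3/4 = 1/4
P & (R & Q) = 1/4 & 1/4 = 1/4
R <-> (P & (R & Q)) = 1/4 <-> 1/4 = 1
(Q -> Q) -> (R <-> (P & (R & Q))) = 1 -> 1 = 1
R <-> R = 1/4 <-> 1/4 = 1
Q <-> (R <-> R) = 3/4 <-> 1 = 3/4
(Q <-> (R <-> R)) & R = 3/4 & 1/4 = 1/4
((Q -> Q) -> (R <-> (P & (R & Q)))) <-> ((Q <-> (R <-> R)) & R) = 1 <-> 1/4 = 1/4

1/4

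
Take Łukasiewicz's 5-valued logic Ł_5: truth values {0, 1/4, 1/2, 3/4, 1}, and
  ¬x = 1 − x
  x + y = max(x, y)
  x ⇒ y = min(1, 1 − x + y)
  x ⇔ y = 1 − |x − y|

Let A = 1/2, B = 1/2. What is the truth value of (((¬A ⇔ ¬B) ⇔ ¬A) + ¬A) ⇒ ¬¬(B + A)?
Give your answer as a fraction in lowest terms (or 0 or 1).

1

¬A = ¬1/2 = 1/2
¬B = ¬1/2 = 1/2
¬A ⇔ ¬B = 1/2 ⇔ 1/2 = 1
¬A = ¬1/2 = 1/2
(¬A ⇔ ¬B) ⇔ ¬A = 1 ⇔ 1/2 = 1/2
¬A = ¬1/2 = 1/2
((¬A ⇔ ¬B) ⇔ ¬A) + ¬A = 1/2 + 1/2 = 1/2
B + A = 1/2 + 1/2 = 1/2
¬(B + A) = ¬1/2 = 1/2
¬¬(B + A) = ¬1/2 = 1/2
(((¬A ⇔ ¬B) ⇔ ¬A) + ¬A) ⇒ ¬¬(B + A) = 1/2 ⇒ 1/2 = 1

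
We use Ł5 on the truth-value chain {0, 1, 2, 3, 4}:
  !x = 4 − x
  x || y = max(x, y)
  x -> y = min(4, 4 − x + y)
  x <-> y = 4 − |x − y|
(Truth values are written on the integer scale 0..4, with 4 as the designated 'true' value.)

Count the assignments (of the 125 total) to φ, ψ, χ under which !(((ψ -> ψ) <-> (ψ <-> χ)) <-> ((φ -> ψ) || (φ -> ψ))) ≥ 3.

value 4: 7 assignments (counts)
value 3: 16 assignments (counts)
value 2: 29 assignments
value 1: 44 assignments
value 0: 29 assignments
So 23 of the 125 assignments meet the threshold.

23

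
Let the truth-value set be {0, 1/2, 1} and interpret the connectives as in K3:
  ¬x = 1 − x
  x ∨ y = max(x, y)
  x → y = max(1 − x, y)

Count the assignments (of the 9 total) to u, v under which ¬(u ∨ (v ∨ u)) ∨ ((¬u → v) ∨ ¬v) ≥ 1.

7

u = 0, v = 0 ↦ 1  ≥
u = 0, v = 1/2 ↦ 1/2  <
u = 0, v = 1 ↦ 1  ≥
u = 1/2, v = 0 ↦ 1  ≥
u = 1/2, v = 1/2 ↦ 1/2  <
u = 1/2, v = 1 ↦ 1  ≥
u = 1, v = 0 ↦ 1  ≥
u = 1, v = 1/2 ↦ 1  ≥
u = 1, v = 1 ↦ 1  ≥
So 7 of the 9 assignments meet the threshold.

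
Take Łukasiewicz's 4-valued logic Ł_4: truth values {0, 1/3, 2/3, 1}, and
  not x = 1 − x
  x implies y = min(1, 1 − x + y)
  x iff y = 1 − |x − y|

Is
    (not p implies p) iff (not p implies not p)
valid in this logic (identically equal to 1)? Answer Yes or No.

Counterexample: take p = 0.
not p = not 0 = 1
not p implies p = 1 implies 0 = 0
not p = not 0 = 1
not p = not 0 = 1
not p implies not p = 1 implies 1 = 1
(not p implies p) iff (not p implies not p) = 0 iff 1 = 0
This gives 0 ≠ 1.

No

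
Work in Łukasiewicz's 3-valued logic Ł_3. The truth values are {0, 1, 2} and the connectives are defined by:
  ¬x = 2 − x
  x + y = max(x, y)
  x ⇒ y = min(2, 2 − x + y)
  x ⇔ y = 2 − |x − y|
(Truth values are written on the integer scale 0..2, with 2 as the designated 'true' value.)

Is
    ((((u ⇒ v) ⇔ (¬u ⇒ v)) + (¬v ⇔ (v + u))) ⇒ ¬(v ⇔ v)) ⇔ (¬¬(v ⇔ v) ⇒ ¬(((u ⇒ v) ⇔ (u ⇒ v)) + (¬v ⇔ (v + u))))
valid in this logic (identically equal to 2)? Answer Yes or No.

No

Counterexample: take u = 0, v = 0.
u ⇒ v = 0 ⇒ 0 = 2
¬u = ¬0 = 2
¬u ⇒ v = 2 ⇒ 0 = 0
(u ⇒ v) ⇔ (¬u ⇒ v) = 2 ⇔ 0 = 0
¬v = ¬0 = 2
v + u = 0 + 0 = 0
¬v ⇔ (v + u) = 2 ⇔ 0 = 0
((u ⇒ v) ⇔ (¬u ⇒ v)) + (¬v ⇔ (v + u)) = 0 + 0 = 0
v ⇔ v = 0 ⇔ 0 = 2
¬(v ⇔ v) = ¬2 = 0
(((u ⇒ v) ⇔ (¬u ⇒ v)) + (¬v ⇔ (v + u))) ⇒ ¬(v ⇔ v) = 0 ⇒ 0 = 2
v ⇔ v = 0 ⇔ 0 = 2
¬(v ⇔ v) = ¬2 = 0
¬¬(v ⇔ v) = ¬0 = 2
u ⇒ v = 0 ⇒ 0 = 2
u ⇒ v = 0 ⇒ 0 = 2
(u ⇒ v) ⇔ (u ⇒ v) = 2 ⇔ 2 = 2
¬v = ¬0 = 2
v + u = 0 + 0 = 0
¬v ⇔ (v + u) = 2 ⇔ 0 = 0
((u ⇒ v) ⇔ (u ⇒ v)) + (¬v ⇔ (v + u)) = 2 + 0 = 2
¬(((u ⇒ v) ⇔ (u ⇒ v)) + (¬v ⇔ (v + u))) = ¬2 = 0
¬¬(v ⇔ v) ⇒ ¬(((u ⇒ v) ⇔ (u ⇒ v)) + (¬v ⇔ (v + u))) = 2 ⇒ 0 = 0
((((u ⇒ v) ⇔ (¬u ⇒ v)) + (¬v ⇔ (v + u))) ⇒ ¬(v ⇔ v)) ⇔ (¬¬(v ⇔ v) ⇒ ¬(((u ⇒ v) ⇔ (u ⇒ v)) + (¬v ⇔ (v + u)))) = 2 ⇔ 0 = 0
This gives 0 ≠ 2.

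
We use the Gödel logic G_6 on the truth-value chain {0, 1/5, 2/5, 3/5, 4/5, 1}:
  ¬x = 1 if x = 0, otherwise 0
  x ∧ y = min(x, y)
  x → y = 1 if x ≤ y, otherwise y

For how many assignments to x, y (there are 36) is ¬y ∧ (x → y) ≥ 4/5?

1

value 1: 1 assignment (counts)
value 0: 35 assignments
So 1 of the 36 assignments meets the threshold.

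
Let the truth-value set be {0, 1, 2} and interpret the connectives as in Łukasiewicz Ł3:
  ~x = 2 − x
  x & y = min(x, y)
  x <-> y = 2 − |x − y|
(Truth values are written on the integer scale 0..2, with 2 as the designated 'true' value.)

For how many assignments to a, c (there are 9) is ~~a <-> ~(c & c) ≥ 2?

3

a = 0, c = 0 ↦ 0  <
a = 0, c = 1 ↦ 1  <
a = 0, c = 2 ↦ 2  ≥
a = 1, c = 0 ↦ 1  <
a = 1, c = 1 ↦ 2  ≥
a = 1, c = 2 ↦ 1  <
a = 2, c = 0 ↦ 2  ≥
a = 2, c = 1 ↦ 1  <
a = 2, c = 2 ↦ 0  <
So 3 of the 9 assignments meet the threshold.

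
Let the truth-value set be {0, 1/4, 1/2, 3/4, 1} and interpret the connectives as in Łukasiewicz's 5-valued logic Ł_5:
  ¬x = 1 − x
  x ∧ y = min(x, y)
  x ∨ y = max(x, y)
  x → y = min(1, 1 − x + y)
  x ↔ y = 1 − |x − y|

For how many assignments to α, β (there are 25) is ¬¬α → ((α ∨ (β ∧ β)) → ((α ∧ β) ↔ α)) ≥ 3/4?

value 1: 20 assignments (counts)
value 3/4: 2 assignments (counts)
value 1/2: 1 assignment
value 1/4: 1 assignment
value 0: 1 assignment
So 22 of the 25 assignments meet the threshold.

22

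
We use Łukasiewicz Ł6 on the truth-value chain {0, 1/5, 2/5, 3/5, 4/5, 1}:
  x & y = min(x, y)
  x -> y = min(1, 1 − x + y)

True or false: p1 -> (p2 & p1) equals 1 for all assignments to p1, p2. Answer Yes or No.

Counterexample: take p1 = 1/5, p2 = 0.
p2 & p1 = 0 & 1/5 = 0
p1 -> (p2 & p1) = 1/5 -> 0 = 4/5
This gives 4/5 ≠ 1.

No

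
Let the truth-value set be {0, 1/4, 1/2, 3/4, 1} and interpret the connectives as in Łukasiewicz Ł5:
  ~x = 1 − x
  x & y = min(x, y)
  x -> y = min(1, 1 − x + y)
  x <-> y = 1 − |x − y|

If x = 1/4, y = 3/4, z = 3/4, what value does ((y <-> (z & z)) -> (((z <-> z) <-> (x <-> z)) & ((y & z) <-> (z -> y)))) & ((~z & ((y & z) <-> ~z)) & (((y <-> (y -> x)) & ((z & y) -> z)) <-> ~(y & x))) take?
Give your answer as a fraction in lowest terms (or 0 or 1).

z & z = 3/4 & 3/4 = 3/4
y <-> (z & z) = 3/4 <-> 3/4 = 1
z <-> z = 3/4 <-> 3/4 = 1
x <-> z = 1/4 <-> 3/4 = 1/2
(z <-> z) <-> (x <-> z) = 1 <-> 1/2 = 1/2
y & z = 3/4 & 3/4 = 3/4
z -> y = 3/4 -> 3/4 = 1
(y & z) <-> (z -> y) = 3/4 <-> 1 = 3/4
((z <-> z) <-> (x <-> z)) & ((y & z) <-> (z -> y)) = 1/2 & 3/4 = 1/2
(y <-> (z & z)) -> (((z <-> z) <-> (x <-> z)) & ((y & z) <-> (z -> y))) = 1 -> 1/2 = 1/2
~z = ~3/4 = 1/4
y & z = 3/4 & 3/4 = 3/4
~z = ~3/4 = 1/4
(y & z) <-> ~z = 3/4 <-> 1/4 = 1/2
~z & ((y & z) <-> ~z) = 1/4 & 1/2 = 1/4
y -> x = 3/4 -> 1/4 = 1/2
y <-> (y -> x) = 3/4 <-> 1/2 = 3/4
z & y = 3/4 & 3/4 = 3/4
(z & y) -> z = 3/4 -> 3/4 = 1
(y <-> (y -> x)) & ((z & y) -> z) = 3/4 & 1 = 3/4
y & x = 3/4 & 1/4 = 1/4
~(y & x) = ~1/4 = 3/4
((y <-> (y -> x)) & ((z & y) -> z)) <-> ~(y & x) = 3/4 <-> 3/4 = 1
(~z & ((y & z) <-> ~z)) & (((y <-> (y -> x)) & ((z & y) -> z)) <-> ~(y & x)) = 1/4 & 1 = 1/4
((y <-> (z & z)) -> (((z <-> z) <-> (x <-> z)) & ((y & z) <-> (z -> y)))) & ((~z & ((y & z) <-> ~z)) & (((y <-> (y -> x)) & ((z & y) -> z)) <-> ~(y & x))) = 1/2 & 1/4 = 1/4

1/4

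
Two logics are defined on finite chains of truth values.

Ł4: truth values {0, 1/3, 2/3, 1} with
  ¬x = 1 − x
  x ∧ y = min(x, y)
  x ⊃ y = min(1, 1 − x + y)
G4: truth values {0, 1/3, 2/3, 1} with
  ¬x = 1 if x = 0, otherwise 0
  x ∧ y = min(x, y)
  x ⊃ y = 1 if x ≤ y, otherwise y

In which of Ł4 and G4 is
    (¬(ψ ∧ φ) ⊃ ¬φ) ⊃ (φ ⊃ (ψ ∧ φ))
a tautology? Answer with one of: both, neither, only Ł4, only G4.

only Ł4

In Ł4: every assignment gives 1 — tautology.
In G4: at φ = 2/3, ψ = 1/3 the value is 1/3 — not a tautology.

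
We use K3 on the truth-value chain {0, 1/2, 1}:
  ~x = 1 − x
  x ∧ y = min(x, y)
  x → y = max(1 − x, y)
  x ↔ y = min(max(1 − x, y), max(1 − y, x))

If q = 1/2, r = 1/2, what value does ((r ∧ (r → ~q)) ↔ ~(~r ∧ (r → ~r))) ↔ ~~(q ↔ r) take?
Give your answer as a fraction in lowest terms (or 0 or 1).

~q = ~1/2 = 1/2
r → ~q = 1/2 → 1/2 = 1/2
r ∧ (r → ~q) = 1/2 ∧ 1/2 = 1/2
~r = ~1/2 = 1/2
~r = ~1/2 = 1/2
r → ~r = 1/2 → 1/2 = 1/2
~r ∧ (r → ~r) = 1/2 ∧ 1/2 = 1/2
~(~r ∧ (r → ~r)) = ~1/2 = 1/2
(r ∧ (r → ~q)) ↔ ~(~r ∧ (r → ~r)) = 1/2 ↔ 1/2 = 1/2
q ↔ r = 1/2 ↔ 1/2 = 1/2
~(q ↔ r) = ~1/2 = 1/2
~~(q ↔ r) = ~1/2 = 1/2
((r ∧ (r → ~q)) ↔ ~(~r ∧ (r → ~r))) ↔ ~~(q ↔ r) = 1/2 ↔ 1/2 = 1/2

1/2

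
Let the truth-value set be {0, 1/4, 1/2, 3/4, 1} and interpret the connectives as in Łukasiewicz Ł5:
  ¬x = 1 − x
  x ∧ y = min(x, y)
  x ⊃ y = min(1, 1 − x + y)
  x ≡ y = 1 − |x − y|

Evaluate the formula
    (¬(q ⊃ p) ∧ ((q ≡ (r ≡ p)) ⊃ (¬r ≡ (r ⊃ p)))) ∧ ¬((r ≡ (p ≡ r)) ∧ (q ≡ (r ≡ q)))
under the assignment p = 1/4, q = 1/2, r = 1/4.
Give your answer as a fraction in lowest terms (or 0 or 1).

q ⊃ p = 1/2 ⊃ 1/4 = 3/4
¬(q ⊃ p) = ¬3/4 = 1/4
r ≡ p = 1/4 ≡ 1/4 = 1
q ≡ (r ≡ p) = 1/2 ≡ 1 = 1/2
¬r = ¬1/4 = 3/4
r ⊃ p = 1/4 ⊃ 1/4 = 1
¬r ≡ (r ⊃ p) = 3/4 ≡ 1 = 3/4
(q ≡ (r ≡ p)) ⊃ (¬r ≡ (r ⊃ p)) = 1/2 ⊃ 3/4 = 1
¬(q ⊃ p) ∧ ((q ≡ (r ≡ p)) ⊃ (¬r ≡ (r ⊃ p))) = 1/4 ∧ 1 = 1/4
p ≡ r = 1/4 ≡ 1/4 = 1
r ≡ (p ≡ r) = 1/4 ≡ 1 = 1/4
r ≡ q = 1/4 ≡ 1/2 = 3/4
q ≡ (r ≡ q) = 1/2 ≡ 3/4 = 3/4
(r ≡ (p ≡ r)) ∧ (q ≡ (r ≡ q)) = 1/4 ∧ 3/4 = 1/4
¬((r ≡ (p ≡ r)) ∧ (q ≡ (r ≡ q))) = ¬1/4 = 3/4
(¬(q ⊃ p) ∧ ((q ≡ (r ≡ p)) ⊃ (¬r ≡ (r ⊃ p)))) ∧ ¬((r ≡ (p ≡ r)) ∧ (q ≡ (r ≡ q))) = 1/4 ∧ 3/4 = 1/4

1/4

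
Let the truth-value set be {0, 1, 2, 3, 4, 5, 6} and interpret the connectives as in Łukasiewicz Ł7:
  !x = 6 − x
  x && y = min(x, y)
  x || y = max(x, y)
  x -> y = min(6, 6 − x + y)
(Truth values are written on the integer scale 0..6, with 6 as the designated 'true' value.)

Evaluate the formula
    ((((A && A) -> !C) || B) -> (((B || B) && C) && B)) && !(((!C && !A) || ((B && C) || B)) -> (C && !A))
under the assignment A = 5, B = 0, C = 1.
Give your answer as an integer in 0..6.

A && A = 5 && 5 = 5
!C = !1 = 5
(A && A) -> !C = 5 -> 5 = 6
((A && A) -> !C) || B = 6 || 0 = 6
B || B = 0 || 0 = 0
(B || B) && C = 0 && 1 = 0
((B || B) && C) && B = 0 && 0 = 0
(((A && A) -> !C) || B) -> (((B || B) && C) && B) = 6 -> 0 = 0
!C = !1 = 5
!A = !5 = 1
!C && !A = 5 && 1 = 1
B && C = 0 && 1 = 0
(B && C) || B = 0 || 0 = 0
(!C && !A) || ((B && C) || B) = 1 || 0 = 1
!A = !5 = 1
C && !A = 1 && 1 = 1
((!C && !A) || ((B && C) || B)) -> (C && !A) = 1 -> 1 = 6
!(((!C && !A) || ((B && C) || B)) -> (C && !A)) = !6 = 0
((((A && A) -> !C) || B) -> (((B || B) && C) && B)) && !(((!C && !A) || ((B && C) || B)) -> (C && !A)) = 0 && 0 = 0

0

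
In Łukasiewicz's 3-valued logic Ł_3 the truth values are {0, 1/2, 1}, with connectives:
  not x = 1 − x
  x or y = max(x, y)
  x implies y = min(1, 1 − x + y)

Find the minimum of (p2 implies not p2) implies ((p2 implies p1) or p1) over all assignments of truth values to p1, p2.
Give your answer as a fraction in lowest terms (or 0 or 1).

Take p1 = 0, p2 = 1/2:
not p2 = not 1/2 = 1/2
p2 implies not p2 = 1/2 implies 1/2 = 1
p2 implies p1 = 1/2 implies 0 = 1/2
(p2 implies p1) or p1 = 1/2 or 0 = 1/2
(p2 implies not p2) implies ((p2 implies p1) or p1) = 1 implies 1/2 = 1/2
No assignment yields a value below 1/2, so this is the minimum.

1/2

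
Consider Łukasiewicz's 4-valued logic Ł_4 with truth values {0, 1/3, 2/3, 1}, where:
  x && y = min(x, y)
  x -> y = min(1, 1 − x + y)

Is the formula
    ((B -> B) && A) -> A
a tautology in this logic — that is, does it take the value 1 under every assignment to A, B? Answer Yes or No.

Yes

A = 0, B = 0 ↦ 1
A = 0, B = 1/3 ↦ 1
A = 0, B = 2/3 ↦ 1
A = 0, B = 1 ↦ 1
A = 1/3, B = 0 ↦ 1
A = 1/3, B = 1/3 ↦ 1
A = 1/3, B = 2/3 ↦ 1
A = 1/3, B = 1 ↦ 1
A = 2/3, B = 0 ↦ 1
A = 2/3, B = 1/3 ↦ 1
A = 2/3, B = 2/3 ↦ 1
A = 2/3, B = 1 ↦ 1
A = 1, B = 0 ↦ 1
A = 1, B = 1/3 ↦ 1
A = 1, B = 2/3 ↦ 1
A = 1, B = 1 ↦ 1
Every assignment gives a value ≥ 1.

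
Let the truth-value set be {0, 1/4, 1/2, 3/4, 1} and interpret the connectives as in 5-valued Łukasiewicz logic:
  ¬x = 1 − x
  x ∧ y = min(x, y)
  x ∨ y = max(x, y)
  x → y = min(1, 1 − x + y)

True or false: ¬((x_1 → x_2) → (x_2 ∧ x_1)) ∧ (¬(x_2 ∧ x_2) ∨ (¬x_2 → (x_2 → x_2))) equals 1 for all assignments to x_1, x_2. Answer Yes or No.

No

Counterexample: take x_1 = 1/4, x_2 = 0.
x_1 → x_2 = 1/4 → 0 = 3/4
x_2 ∧ x_1 = 0 ∧ 1/4 = 0
(x_1 → x_2) → (x_2 ∧ x_1) = 3/4 → 0 = 1/4
¬((x_1 → x_2) → (x_2 ∧ x_1)) = ¬1/4 = 3/4
x_2 ∧ x_2 = 0 ∧ 0 = 0
¬(x_2 ∧ x_2) = ¬0 = 1
¬x_2 = ¬0 = 1
x_2 → x_2 = 0 → 0 = 1
¬x_2 → (x_2 → x_2) = 1 → 1 = 1
¬(x_2 ∧ x_2) ∨ (¬x_2 → (x_2 → x_2)) = 1 ∨ 1 = 1
¬((x_1 → x_2) → (x_2 ∧ x_1)) ∧ (¬(x_2 ∧ x_2) ∨ (¬x_2 → (x_2 → x_2))) = 3/4 ∧ 1 = 3/4
This gives 3/4 ≠ 1.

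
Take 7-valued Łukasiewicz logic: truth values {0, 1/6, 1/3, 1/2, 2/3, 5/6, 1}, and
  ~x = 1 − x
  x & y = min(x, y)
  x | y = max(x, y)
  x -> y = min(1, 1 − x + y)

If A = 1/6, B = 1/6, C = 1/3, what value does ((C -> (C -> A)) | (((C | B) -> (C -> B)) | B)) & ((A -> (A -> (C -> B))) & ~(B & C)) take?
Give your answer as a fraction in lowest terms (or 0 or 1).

5/6

C -> A = 1/3 -> 1/6 = 5/6
C -> (C -> A) = 1/3 -> 5/6 = 1
C | B = 1/3 | 1/6 = 1/3
C -> B = 1/3 -> 1/6 = 5/6
(C | B) -> (C -> B) = 1/3 -> 5/6 = 1
((C | B) -> (C -> B)) | B = 1 | 1/6 = 1
(C -> (C -> A)) | (((C | B) -> (C -> B)) | B) = 1 | 1 = 1
C -> B = 1/3 -> 1/6 = 5/6
A -> (C -> B) = 1/6 -> 5/6 = 1
A -> (A -> (C -> B)) = 1/6 -> 1 = 1
B & C = 1/6 & 1/3 = 1/6
~(B & C) = ~1/6 = 5/6
(A -> (A -> (C -> B))) & ~(B & C) = 1 & 5/6 = 5/6
((C -> (C -> A)) | (((C | B) -> (C -> B)) | B)) & ((A -> (A -> (C -> B))) & ~(B & C)) = 1 & 5/6 = 5/6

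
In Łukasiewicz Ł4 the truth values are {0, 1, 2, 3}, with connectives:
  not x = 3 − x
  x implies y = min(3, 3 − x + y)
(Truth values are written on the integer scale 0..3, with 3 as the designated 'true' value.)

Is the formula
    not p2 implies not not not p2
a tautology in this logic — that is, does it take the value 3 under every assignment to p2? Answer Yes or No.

p2 = 0 ↦ 3
p2 = 1 ↦ 3
p2 = 2 ↦ 3
p2 = 3 ↦ 3
Every assignment gives a value ≥ 3.

Yes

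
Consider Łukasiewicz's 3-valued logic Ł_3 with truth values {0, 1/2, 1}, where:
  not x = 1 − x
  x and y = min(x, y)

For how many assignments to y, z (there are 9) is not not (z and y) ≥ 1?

y = 0, z = 0 ↦ 0  <
y = 0, z = 1/2 ↦ 0  <
y = 0, z = 1 ↦ 0  <
y = 1/2, z = 0 ↦ 0  <
y = 1/2, z = 1/2 ↦ 1/2  <
y = 1/2, z = 1 ↦ 1/2  <
y = 1, z = 0 ↦ 0  <
y = 1, z = 1/2 ↦ 1/2  <
y = 1, z = 1 ↦ 1  ≥
So 1 of the 9 assignments meets the threshold.

1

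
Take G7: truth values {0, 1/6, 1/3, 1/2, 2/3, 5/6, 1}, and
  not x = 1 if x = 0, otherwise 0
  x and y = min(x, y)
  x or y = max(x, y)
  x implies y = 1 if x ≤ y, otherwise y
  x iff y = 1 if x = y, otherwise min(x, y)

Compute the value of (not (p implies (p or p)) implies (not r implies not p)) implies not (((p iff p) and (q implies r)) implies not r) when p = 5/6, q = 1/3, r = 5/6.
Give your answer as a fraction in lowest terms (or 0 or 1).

1

p or p = 5/6 or 5/6 = 5/6
p implies (p or p) = 5/6 implies 5/6 = 1
not (p implies (p or p)) = not 1 = 0
not r = not 5/6 = 0
not p = not 5/6 = 0
not r implies not p = 0 implies 0 = 1
not (p implies (p or p)) implies (not r implies not p) = 0 implies 1 = 1
p iff p = 5/6 iff 5/6 = 1
q implies r = 1/3 implies 5/6 = 1
(p iff p) and (q implies r) = 1 and 1 = 1
not r = not 5/6 = 0
((p iff p) and (q implies r)) implies not r = 1 implies 0 = 0
not (((p iff p) and (q implies r)) implies not r) = not 0 = 1
(not (p implies (p or p)) implies (not r implies not p)) implies not (((p iff p) and (q implies r)) implies not r) = 1 implies 1 = 1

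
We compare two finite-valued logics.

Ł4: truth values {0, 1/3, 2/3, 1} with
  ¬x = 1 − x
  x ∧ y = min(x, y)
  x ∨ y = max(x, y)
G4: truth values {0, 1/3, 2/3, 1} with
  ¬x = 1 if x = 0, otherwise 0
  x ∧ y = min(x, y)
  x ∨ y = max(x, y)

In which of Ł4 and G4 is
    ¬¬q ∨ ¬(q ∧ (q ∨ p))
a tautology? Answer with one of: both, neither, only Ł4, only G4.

In Ł4: at p = 0, q = 1/3 the value is 2/3 — not a tautology.
In G4: every assignment gives 1 — tautology.

only G4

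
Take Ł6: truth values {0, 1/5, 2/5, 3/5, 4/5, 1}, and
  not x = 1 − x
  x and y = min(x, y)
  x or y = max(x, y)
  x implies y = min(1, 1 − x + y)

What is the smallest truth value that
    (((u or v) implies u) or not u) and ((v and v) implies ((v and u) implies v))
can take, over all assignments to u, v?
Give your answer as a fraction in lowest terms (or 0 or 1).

Take u = 2/5, v = 4/5:
u or v = 2/5 or 4/5 = 4/5
(u or v) implies u = 4/5 implies 2/5 = 3/5
not u = not 2/5 = 3/5
((u or v) implies u) or not u = 3/5 or 3/5 = 3/5
v and v = 4/5 and 4/5 = 4/5
v and u = 4/5 and 2/5 = 2/5
(v and u) implies v = 2/5 implies 4/5 = 1
(v and v) implies ((v and u) implies v) = 4/5 implies 1 = 1
(((u or v) implies u) or not u) and ((v and v) implies ((v and u) implies v)) = 3/5 and 1 = 3/5
No assignment yields a value below 3/5, so this is the minimum.

3/5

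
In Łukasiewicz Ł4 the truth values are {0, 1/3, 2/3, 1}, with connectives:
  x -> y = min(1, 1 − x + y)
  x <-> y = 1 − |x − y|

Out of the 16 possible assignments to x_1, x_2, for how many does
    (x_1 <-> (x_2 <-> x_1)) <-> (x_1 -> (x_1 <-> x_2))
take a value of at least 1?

9

x_1 = 0, x_2 = 0 ↦ 0  <
x_1 = 0, x_2 = 1/3 ↦ 1/3  <
x_1 = 0, x_2 = 2/3 ↦ 2/3  <
x_1 = 0, x_2 = 1 ↦ 1  ≥
x_1 = 1/3, x_2 = 0 ↦ 2/3  <
x_1 = 1/3, x_2 = 1/3 ↦ 1/3  <
x_1 = 1/3, x_2 = 2/3 ↦ 2/3  <
x_1 = 1/3, x_2 = 1 ↦ 1  ≥
x_1 = 2/3, x_2 = 0 ↦ 1  ≥
x_1 = 2/3, x_2 = 1/3 ↦ 1  ≥
x_1 = 2/3, x_2 = 2/3 ↦ 2/3  <
x_1 = 2/3, x_2 = 1 ↦ 1  ≥
x_1 = 1, x_2 = 0 ↦ 1  ≥
x_1 = 1, x_2 = 1/3 ↦ 1  ≥
x_1 = 1, x_2 = 2/3 ↦ 1  ≥
x_1 = 1, x_2 = 1 ↦ 1  ≥
So 9 of the 16 assignments meet the threshold.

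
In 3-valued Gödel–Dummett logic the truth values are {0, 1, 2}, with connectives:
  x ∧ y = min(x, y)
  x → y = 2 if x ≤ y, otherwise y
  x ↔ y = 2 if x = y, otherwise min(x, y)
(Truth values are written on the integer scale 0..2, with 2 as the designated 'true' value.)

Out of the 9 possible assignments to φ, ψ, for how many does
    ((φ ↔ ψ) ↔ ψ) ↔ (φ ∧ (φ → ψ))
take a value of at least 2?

φ = 0, ψ = 0 ↦ 2  ≥
φ = 0, ψ = 1 ↦ 2  ≥
φ = 0, ψ = 2 ↦ 2  ≥
φ = 1, ψ = 0 ↦ 0  <
φ = 1, ψ = 1 ↦ 2  ≥
φ = 1, ψ = 2 ↦ 2  ≥
φ = 2, ψ = 0 ↦ 0  <
φ = 2, ψ = 1 ↦ 1  <
φ = 2, ψ = 2 ↦ 2  ≥
So 6 of the 9 assignments meet the threshold.

6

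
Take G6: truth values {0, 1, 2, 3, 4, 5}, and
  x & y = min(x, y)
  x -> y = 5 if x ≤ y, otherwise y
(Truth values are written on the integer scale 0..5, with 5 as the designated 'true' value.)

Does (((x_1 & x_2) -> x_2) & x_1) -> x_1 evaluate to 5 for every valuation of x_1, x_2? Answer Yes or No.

At x_1 = 1, x_2 = 4, for instance:
x_1 & x_2 = 1 & 4 = 1
(x_1 & x_2) -> x_2 = 1 -> 4 = 5
((x_1 & x_2) -> x_2) & x_1 = 5 & 1 = 1
(((x_1 & x_2) -> x_2) & x_1) -> x_1 = 1 -> 1 = 5
and checking the remaining 35 assignments likewise gives ≥ 5 in every case.

Yes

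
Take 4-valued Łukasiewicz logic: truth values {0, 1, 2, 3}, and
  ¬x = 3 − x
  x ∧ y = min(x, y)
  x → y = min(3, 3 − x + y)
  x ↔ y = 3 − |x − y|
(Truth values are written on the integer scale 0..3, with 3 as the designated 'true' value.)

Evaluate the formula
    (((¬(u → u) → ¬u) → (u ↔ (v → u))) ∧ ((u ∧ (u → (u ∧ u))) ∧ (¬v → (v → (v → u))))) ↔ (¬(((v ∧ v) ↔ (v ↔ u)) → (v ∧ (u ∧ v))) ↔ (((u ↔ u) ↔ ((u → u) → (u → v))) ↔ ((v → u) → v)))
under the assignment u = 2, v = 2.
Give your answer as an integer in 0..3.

2

u → u = 2 → 2 = 3
¬(u → u) = ¬3 = 0
¬u = ¬2 = 1
¬(u → u) → ¬u = 0 → 1 = 3
v → u = 2 → 2 = 3
u ↔ (v → u) = 2 ↔ 3 = 2
(¬(u → u) → ¬u) → (u ↔ (v → u)) = 3 → 2 = 2
u ∧ u = 2 ∧ 2 = 2
u → (u ∧ u) = 2 → 2 = 3
u ∧ (u → (u ∧ u)) = 2 ∧ 3 = 2
¬v = ¬2 = 1
v → u = 2 → 2 = 3
v → (v → u) = 2 → 3 = 3
¬v → (v → (v → u)) = 1 → 3 = 3
(u ∧ (u → (u ∧ u))) ∧ (¬v → (v → (v → u))) = 2 ∧ 3 = 2
((¬(u → u) → ¬u) → (u ↔ (v → u))) ∧ ((u ∧ (u → (u ∧ u))) ∧ (¬v → (v → (v → u)))) = 2 ∧ 2 = 2
v ∧ v = 2 ∧ 2 = 2
v ↔ u = 2 ↔ 2 = 3
(v ∧ v) ↔ (v ↔ u) = 2 ↔ 3 = 2
u ∧ v = 2 ∧ 2 = 2
v ∧ (u ∧ v) = 2 ∧ 2 = 2
((v ∧ v) ↔ (v ↔ u)) → (v ∧ (u ∧ v)) = 2 → 2 = 3
¬(((v ∧ v) ↔ (v ↔ u)) → (v ∧ (u ∧ v))) = ¬3 = 0
u ↔ u = 2 ↔ 2 = 3
u → u = 2 → 2 = 3
u → v = 2 → 2 = 3
(u → u) → (u → v) = 3 → 3 = 3
(u ↔ u) ↔ ((u → u) → (u → v)) = 3 ↔ 3 = 3
v → u = 2 → 2 = 3
(v → u) → v = 3 → 2 = 2
((u ↔ u) ↔ ((u → u) → (u → v))) ↔ ((v → u) → v) = 3 ↔ 2 = 2
¬(((v ∧ v) ↔ (v ↔ u)) → (v ∧ (u ∧ v))) ↔ (((u ↔ u) ↔ ((u → u) → (u → v))) ↔ ((v → u) → v)) = 0 ↔ 2 = 1
(((¬(u → u) → ¬u) → (u ↔ (v → u))) ∧ ((u ∧ (u → (u ∧ u))) ∧ (¬v → (v → (v → u))))) ↔ (¬(((v ∧ v) ↔ (v ↔ u)) → (v ∧ (u ∧ v))) ↔ (((u ↔ u) ↔ ((u → u) → (u → v))) ↔ ((v → u) → v))) = 2 ↔ 1 = 2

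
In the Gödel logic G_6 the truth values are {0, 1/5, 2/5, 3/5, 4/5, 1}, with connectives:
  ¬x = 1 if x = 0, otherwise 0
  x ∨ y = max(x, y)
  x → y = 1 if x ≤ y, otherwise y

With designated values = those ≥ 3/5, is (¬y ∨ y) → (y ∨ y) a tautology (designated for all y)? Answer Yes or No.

No

Counterexample: take y = 0.
¬y = ¬0 = 1
¬y ∨ y = 1 ∨ 0 = 1
y ∨ y = 0 ∨ 0 = 0
(¬y ∨ y) → (y ∨ y) = 1 → 0 = 0
This gives 0, which is below 3/5.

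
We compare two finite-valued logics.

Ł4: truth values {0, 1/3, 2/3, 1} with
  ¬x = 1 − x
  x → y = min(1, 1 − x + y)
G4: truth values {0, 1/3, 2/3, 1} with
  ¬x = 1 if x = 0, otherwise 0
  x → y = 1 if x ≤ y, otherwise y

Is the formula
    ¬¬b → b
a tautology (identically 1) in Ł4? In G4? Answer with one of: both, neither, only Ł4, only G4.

only Ł4

In Ł4: every assignment gives 1 — tautology.
In G4: at b = 1/3 the value is 1/3 — not a tautology.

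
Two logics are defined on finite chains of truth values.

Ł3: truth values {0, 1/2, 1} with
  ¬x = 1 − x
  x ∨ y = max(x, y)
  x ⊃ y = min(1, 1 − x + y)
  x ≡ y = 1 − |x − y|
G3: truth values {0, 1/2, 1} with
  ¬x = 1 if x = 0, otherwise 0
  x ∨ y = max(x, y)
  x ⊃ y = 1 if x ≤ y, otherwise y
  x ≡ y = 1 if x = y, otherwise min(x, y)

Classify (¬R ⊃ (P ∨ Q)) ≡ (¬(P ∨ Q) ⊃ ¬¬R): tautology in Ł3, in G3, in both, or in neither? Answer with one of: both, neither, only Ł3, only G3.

only Ł3

In Ł3: every assignment gives 1 — tautology.
In G3: at P = 0, Q = 1/2, R = 0 the value is 1/2 — not a tautology.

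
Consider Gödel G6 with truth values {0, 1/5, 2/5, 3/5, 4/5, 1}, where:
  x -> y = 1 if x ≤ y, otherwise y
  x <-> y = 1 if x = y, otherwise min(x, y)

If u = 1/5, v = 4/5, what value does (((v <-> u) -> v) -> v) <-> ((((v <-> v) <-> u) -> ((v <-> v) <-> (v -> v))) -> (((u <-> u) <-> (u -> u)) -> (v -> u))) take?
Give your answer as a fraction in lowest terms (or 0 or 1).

v <-> u = 4/5 <-> 1/5 = 1/5
(v <-> u) -> v = 1/5 -> 4/5 = 1
((v <-> u) -> v) -> v = 1 -> 4/5 = 4/5
v <-> v = 4/5 <-> 4/5 = 1
(v <-> v) <-> u = 1 <-> 1/5 = 1/5
v <-> v = 4/5 <-> 4/5 = 1
v -> v = 4/5 -> 4/5 = 1
(v <-> v) <-> (v -> v) = 1 <-> 1 = 1
((v <-> v) <-> u) -> ((v <-> v) <-> (v -> v)) = 1/5 -> 1 = 1
u <-> u = 1/5 <-> 1/5 = 1
u -> u = 1/5 -> 1/5 = 1
(u <-> u) <-> (u -> u) = 1 <-> 1 = 1
v -> u = 4/5 -> 1/5 = 1/5
((u <-> u) <-> (u -> u)) -> (v -> u) = 1 -> 1/5 = 1/5
(((v <-> v) <-> u) -> ((v <-> v) <-> (v -> v))) -> (((u <-> u) <-> (u -> u)) -> (v -> u)) = 1 -> 1/5 = 1/5
(((v <-> u) -> v) -> v) <-> ((((v <-> v) <-> u) -> ((v <-> v) <-> (v -> v))) -> (((u <-> u) <-> (u -> u)) -> (v -> u))) = 4/5 <-> 1/5 = 1/5

1/5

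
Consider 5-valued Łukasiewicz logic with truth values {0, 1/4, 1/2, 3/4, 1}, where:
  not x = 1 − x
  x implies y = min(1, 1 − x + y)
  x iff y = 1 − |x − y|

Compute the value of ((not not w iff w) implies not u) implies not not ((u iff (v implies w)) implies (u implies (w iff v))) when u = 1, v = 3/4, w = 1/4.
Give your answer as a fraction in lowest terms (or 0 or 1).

not w = not 1/4 = 3/4
not not w = not 3/4 = 1/4
not not w iff w = 1/4 iff 1/4 = 1
not u = not 1 = 0
(not not w iff w) implies not u = 1 implies 0 = 0
v implies w = 3/4 implies 1/4 = 1/2
u iff (v implies w) = 1 iff 1/2 = 1/2
w iff v = 1/4 iff 3/4 = 1/2
u implies (w iff v) = 1 implies 1/2 = 1/2
(u iff (v implies w)) implies (u implies (w iff v)) = 1/2 implies 1/2 = 1
not ((u iff (v implies w)) implies (u implies (w iff v))) = not 1 = 0
not not ((u iff (v implies w)) implies (u implies (w iff v))) = not 0 = 1
((not not w iff w) implies not u) implies not not ((u iff (v implies w)) implies (u implies (w iff v))) = 0 implies 1 = 1

1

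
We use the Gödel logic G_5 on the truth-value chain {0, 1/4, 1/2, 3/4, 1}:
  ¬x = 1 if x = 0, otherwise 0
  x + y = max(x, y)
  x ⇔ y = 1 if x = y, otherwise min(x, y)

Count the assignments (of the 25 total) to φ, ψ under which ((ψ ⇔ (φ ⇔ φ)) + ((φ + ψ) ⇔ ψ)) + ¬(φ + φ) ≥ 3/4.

16

value 1: 15 assignments (counts)
value 3/4: 1 assignment (counts)
value 1/2: 2 assignments
value 1/4: 3 assignments
value 0: 4 assignments
So 16 of the 25 assignments meet the threshold.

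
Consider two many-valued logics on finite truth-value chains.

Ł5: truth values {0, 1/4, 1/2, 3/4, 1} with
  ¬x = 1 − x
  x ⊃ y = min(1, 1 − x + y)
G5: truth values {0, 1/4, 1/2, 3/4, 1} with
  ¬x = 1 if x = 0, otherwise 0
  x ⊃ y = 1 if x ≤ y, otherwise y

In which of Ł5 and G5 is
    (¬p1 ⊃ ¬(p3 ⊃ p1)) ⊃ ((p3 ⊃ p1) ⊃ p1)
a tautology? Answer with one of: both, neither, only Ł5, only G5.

only Ł5

In Ł5: every assignment gives 1 — tautology.
In G5: at p1 = 1/4, p3 = 0 the value is 1/4 — not a tautology.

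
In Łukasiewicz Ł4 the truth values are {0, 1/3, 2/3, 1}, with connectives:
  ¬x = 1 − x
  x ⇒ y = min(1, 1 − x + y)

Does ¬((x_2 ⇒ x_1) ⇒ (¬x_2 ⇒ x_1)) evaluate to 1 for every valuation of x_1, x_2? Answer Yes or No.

No

Counterexample: take x_1 = 0, x_2 = 1/3.
x_2 ⇒ x_1 = 1/3 ⇒ 0 = 2/3
¬x_2 = ¬1/3 = 2/3
¬x_2 ⇒ x_1 = 2/3 ⇒ 0 = 1/3
(x_2 ⇒ x_1) ⇒ (¬x_2 ⇒ x_1) = 2/3 ⇒ 1/3 = 2/3
¬((x_2 ⇒ x_1) ⇒ (¬x_2 ⇒ x_1)) = ¬2/3 = 1/3
This gives 1/3 ≠ 1.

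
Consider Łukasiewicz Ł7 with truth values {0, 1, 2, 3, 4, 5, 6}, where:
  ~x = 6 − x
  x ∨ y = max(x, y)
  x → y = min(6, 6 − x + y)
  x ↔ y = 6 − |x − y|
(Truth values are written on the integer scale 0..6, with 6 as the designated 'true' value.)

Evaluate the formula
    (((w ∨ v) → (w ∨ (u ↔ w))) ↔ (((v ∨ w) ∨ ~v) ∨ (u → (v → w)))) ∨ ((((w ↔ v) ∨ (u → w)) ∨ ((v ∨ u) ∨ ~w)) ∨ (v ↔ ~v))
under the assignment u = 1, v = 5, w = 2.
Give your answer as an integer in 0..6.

w ∨ v = 2 ∨ 5 = 5
u ↔ w = 1 ↔ 2 = 5
w ∨ (u ↔ w) = 2 ∨ 5 = 5
(w ∨ v) → (w ∨ (u ↔ w)) = 5 → 5 = 6
v ∨ w = 5 ∨ 2 = 5
~v = ~5 = 1
(v ∨ w) ∨ ~v = 5 ∨ 1 = 5
v → w = 5 → 2 = 3
u → (v → w) = 1 → 3 = 6
((v ∨ w) ∨ ~v) ∨ (u → (v → w)) = 5 ∨ 6 = 6
((w ∨ v) → (w ∨ (u ↔ w))) ↔ (((v ∨ w) ∨ ~v) ∨ (u → (v → w))) = 6 ↔ 6 = 6
w ↔ v = 2 ↔ 5 = 3
u → w = 1 → 2 = 6
(w ↔ v) ∨ (u → w) = 3 ∨ 6 = 6
v ∨ u = 5 ∨ 1 = 5
~w = ~2 = 4
(v ∨ u) ∨ ~w = 5 ∨ 4 = 5
((w ↔ v) ∨ (u → w)) ∨ ((v ∨ u) ∨ ~w) = 6 ∨ 5 = 6
~v = ~5 = 1
v ↔ ~v = 5 ↔ 1 = 2
(((w ↔ v) ∨ (u → w)) ∨ ((v ∨ u) ∨ ~w)) ∨ (v ↔ ~v) = 6 ∨ 2 = 6
(((w ∨ v) → (w ∨ (u ↔ w))) ↔ (((v ∨ w) ∨ ~v) ∨ (u → (v → w)))) ∨ ((((w ↔ v) ∨ (u → w)) ∨ ((v ∨ u) ∨ ~w)) ∨ (v ↔ ~v)) = 6 ∨ 6 = 6

6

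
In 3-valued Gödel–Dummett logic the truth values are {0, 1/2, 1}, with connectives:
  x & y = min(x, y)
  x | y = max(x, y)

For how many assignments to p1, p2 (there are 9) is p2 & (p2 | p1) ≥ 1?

p1 = 0, p2 = 0 ↦ 0  <
p1 = 0, p2 = 1/2 ↦ 1/2  <
p1 = 0, p2 = 1 ↦ 1  ≥
p1 = 1/2, p2 = 0 ↦ 0  <
p1 = 1/2, p2 = 1/2 ↦ 1/2  <
p1 = 1/2, p2 = 1 ↦ 1  ≥
p1 = 1, p2 = 0 ↦ 0  <
p1 = 1, p2 = 1/2 ↦ 1/2  <
p1 = 1, p2 = 1 ↦ 1  ≥
So 3 of the 9 assignments meet the threshold.

3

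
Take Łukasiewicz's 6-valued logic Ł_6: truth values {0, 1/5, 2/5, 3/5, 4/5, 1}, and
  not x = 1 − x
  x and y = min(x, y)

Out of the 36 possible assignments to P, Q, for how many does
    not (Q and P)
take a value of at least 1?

11

value 1: 11 assignments (counts)
value 4/5: 9 assignments
value 3/5: 7 assignments
value 2/5: 5 assignments
value 1/5: 3 assignments
value 0: 1 assignment
So 11 of the 36 assignments meet the threshold.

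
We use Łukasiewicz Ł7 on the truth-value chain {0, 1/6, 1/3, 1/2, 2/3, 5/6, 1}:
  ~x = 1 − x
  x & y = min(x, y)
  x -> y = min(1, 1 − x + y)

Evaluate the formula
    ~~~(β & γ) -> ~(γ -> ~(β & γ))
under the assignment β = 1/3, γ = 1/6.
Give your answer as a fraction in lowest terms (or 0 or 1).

β & γ = 1/3 & 1/6 = 1/6
~(β & γ) = ~1/6 = 5/6
~~(β & γ) = ~5/6 = 1/6
~~~(β & γ) = ~1/6 = 5/6
β & γ = 1/3 & 1/6 = 1/6
~(β & γ) = ~1/6 = 5/6
γ -> ~(β & γ) = 1/6 -> 5/6 = 1
~(γ -> ~(β & γ)) = ~1 = 0
~~~(β & γ) -> ~(γ -> ~(β & γ)) = 5/6 -> 0 = 1/6

1/6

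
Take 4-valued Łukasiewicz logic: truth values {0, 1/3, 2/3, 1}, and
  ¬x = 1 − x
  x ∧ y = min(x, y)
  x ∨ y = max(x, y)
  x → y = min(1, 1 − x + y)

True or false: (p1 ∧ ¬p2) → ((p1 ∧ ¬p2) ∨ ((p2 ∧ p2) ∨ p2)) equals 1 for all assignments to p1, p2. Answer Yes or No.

p1 = 0, p2 = 0 ↦ 1
p1 = 0, p2 = 1/3 ↦ 1
p1 = 0, p2 = 2/3 ↦ 1
p1 = 0, p2 = 1 ↦ 1
p1 = 1/3, p2 = 0 ↦ 1
p1 = 1/3, p2 = 1/3 ↦ 1
p1 = 1/3, p2 = 2/3 ↦ 1
p1 = 1/3, p2 = 1 ↦ 1
p1 = 2/3, p2 = 0 ↦ 1
p1 = 2/3, p2 = 1/3 ↦ 1
p1 = 2/3, p2 = 2/3 ↦ 1
p1 = 2/3, p2 = 1 ↦ 1
p1 = 1, p2 = 0 ↦ 1
p1 = 1, p2 = 1/3 ↦ 1
p1 = 1, p2 = 2/3 ↦ 1
p1 = 1, p2 = 1 ↦ 1
Every assignment gives a value ≥ 1.

Yes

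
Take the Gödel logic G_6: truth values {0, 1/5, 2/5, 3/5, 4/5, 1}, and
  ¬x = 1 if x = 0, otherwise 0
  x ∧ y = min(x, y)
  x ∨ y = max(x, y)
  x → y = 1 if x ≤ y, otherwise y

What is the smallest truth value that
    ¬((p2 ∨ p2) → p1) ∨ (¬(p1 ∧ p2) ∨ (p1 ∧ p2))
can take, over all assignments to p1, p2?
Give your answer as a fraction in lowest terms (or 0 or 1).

1/5

Take p1 = 1/5, p2 = 1/5:
p2 ∨ p2 = 1/5 ∨ 1/5 = 1/5
(p2 ∨ p2) → p1 = 1/5 → 1/5 = 1
¬((p2 ∨ p2) → p1) = ¬1 = 0
p1 ∧ p2 = 1/5 ∧ 1/5 = 1/5
¬(p1 ∧ p2) = ¬1/5 = 0
p1 ∧ p2 = 1/5 ∧ 1/5 = 1/5
¬(p1 ∧ p2) ∨ (p1 ∧ p2) = 0 ∨ 1/5 = 1/5
¬((p2 ∨ p2) → p1) ∨ (¬(p1 ∧ p2) ∨ (p1 ∧ p2)) = 0 ∨ 1/5 = 1/5
No assignment yields a value below 1/5, so this is the minimum.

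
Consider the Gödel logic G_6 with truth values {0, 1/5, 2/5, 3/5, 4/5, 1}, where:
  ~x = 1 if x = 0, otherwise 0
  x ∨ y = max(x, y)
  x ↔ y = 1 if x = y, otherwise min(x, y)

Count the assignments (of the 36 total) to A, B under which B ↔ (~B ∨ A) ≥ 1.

value 1: 5 assignments (counts)
value 4/5: 2 assignments
value 3/5: 4 assignments
value 2/5: 6 assignments
value 1/5: 8 assignments
value 0: 11 assignments
So 5 of the 36 assignments meet the threshold.

5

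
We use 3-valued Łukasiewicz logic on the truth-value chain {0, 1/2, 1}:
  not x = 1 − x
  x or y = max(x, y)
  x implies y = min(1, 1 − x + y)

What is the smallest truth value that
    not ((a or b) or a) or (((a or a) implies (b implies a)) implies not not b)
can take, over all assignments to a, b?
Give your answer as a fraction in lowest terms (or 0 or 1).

0

Take a = 1, b = 0:
a or b = 1 or 0 = 1
(a or b) or a = 1 or 1 = 1
not ((a or b) or a) = not 1 = 0
a or a = 1 or 1 = 1
b implies a = 0 implies 1 = 1
(a or a) implies (b implies a) = 1 implies 1 = 1
not b = not 0 = 1
not not b = not 1 = 0
((a or a) implies (b implies a)) implies not not b = 1 implies 0 = 0
not ((a or b) or a) or (((a or a) implies (b implies a)) implies not not b) = 0 or 0 = 0
No assignment yields a value below 0, so this is the minimum.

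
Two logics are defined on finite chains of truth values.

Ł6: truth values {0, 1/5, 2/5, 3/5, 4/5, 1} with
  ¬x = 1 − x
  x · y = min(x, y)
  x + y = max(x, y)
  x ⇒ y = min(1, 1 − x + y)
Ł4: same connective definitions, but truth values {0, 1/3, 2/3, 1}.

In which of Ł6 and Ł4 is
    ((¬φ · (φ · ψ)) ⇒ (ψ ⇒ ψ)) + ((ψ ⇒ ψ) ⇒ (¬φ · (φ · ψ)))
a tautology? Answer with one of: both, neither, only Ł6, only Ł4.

both

In Ł6: every assignment gives 1 — tautology.
In Ł4: every assignment gives 1 — tautology.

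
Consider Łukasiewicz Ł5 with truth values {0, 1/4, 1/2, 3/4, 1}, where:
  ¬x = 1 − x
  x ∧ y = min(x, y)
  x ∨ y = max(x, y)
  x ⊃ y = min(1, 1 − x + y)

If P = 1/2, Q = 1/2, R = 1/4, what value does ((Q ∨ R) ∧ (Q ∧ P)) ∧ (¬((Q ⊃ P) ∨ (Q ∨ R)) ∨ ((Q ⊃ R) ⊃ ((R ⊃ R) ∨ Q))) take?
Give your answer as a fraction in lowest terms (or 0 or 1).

1/2

Q ∨ R = 1/2 ∨ 1/4 = 1/2
Q ∧ P = 1/2 ∧ 1/2 = 1/2
(Q ∨ R) ∧ (Q ∧ P) = 1/2 ∧ 1/2 = 1/2
Q ⊃ P = 1/2 ⊃ 1/2 = 1
Q ∨ R = 1/2 ∨ 1/4 = 1/2
(Q ⊃ P) ∨ (Q ∨ R) = 1 ∨ 1/2 = 1
¬((Q ⊃ P) ∨ (Q ∨ R)) = ¬1 = 0
Q ⊃ R = 1/2 ⊃ 1/4 = 3/4
R ⊃ R = 1/4 ⊃ 1/4 = 1
(R ⊃ R) ∨ Q = 1 ∨ 1/2 = 1
(Q ⊃ R) ⊃ ((R ⊃ R) ∨ Q) = 3/4 ⊃ 1 = 1
¬((Q ⊃ P) ∨ (Q ∨ R)) ∨ ((Q ⊃ R) ⊃ ((R ⊃ R) ∨ Q)) = 0 ∨ 1 = 1
((Q ∨ R) ∧ (Q ∧ P)) ∧ (¬((Q ⊃ P) ∨ (Q ∨ R)) ∨ ((Q ⊃ R) ⊃ ((R ⊃ R) ∨ Q))) = 1/2 ∧ 1 = 1/2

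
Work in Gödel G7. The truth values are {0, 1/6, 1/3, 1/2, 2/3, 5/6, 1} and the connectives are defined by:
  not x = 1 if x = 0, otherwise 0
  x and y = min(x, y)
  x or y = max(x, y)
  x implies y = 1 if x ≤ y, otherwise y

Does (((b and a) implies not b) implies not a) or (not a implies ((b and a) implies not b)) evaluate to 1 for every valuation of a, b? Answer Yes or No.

Yes

At a = 1, b = 5/6, for instance:
b and a = 5/6 and 1 = 5/6
not b = not 5/6 = 0
(b and a) implies not b = 5/6 implies 0 = 0
not a = not 1 = 0
((b and a) implies not b) implies not a = 0 implies 0 = 1
not a implies ((b and a) implies not b) = 0 implies 0 = 1
(((b and a) implies not b) implies not a) or (not a implies ((b and a) implies not b)) = 1 or 1 = 1
and checking the remaining 48 assignments likewise gives ≥ 1 in every case.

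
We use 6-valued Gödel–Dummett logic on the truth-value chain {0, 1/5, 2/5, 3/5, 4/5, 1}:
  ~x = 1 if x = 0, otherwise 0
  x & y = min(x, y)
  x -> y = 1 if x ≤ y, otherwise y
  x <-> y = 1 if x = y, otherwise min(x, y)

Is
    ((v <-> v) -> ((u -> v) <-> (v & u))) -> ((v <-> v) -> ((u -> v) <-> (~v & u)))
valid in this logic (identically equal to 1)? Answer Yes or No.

Counterexample: take u = 1/5, v = 0.
v <-> v = 0 <-> 0 = 1
u -> v = 1/5 -> 0 = 0
v & u = 0 & 1/5 = 0
(u -> v) <-> (v & u) = 0 <-> 0 = 1
(v <-> v) -> ((u -> v) <-> (v & u)) = 1 -> 1 = 1
v <-> v = 0 <-> 0 = 1
u -> v = 1/5 -> 0 = 0
~v = ~0 = 1
~v & u = 1 & 1/5 = 1/5
(u -> v) <-> (~v & u) = 0 <-> 1/5 = 0
(v <-> v) -> ((u -> v) <-> (~v & u)) = 1 -> 0 = 0
((v <-> v) -> ((u -> v) <-> (v & u))) -> ((v <-> v) -> ((u -> v) <-> (~v & u))) = 1 -> 0 = 0
This gives 0 ≠ 1.

No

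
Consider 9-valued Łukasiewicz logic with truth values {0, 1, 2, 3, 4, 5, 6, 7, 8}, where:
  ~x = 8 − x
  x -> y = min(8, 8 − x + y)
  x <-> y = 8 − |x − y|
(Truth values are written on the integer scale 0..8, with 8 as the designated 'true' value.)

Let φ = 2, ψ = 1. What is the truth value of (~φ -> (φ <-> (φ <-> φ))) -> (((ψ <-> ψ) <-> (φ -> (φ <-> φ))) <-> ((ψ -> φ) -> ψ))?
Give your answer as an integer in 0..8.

~φ = ~2 = 6
φ <-> φ = 2 <-> 2 = 8
φ <-> (φ <-> φ) = 2 <-> 8 = 2
~φ -> (φ <-> (φ <-> φ)) = 6 -> 2 = 4
ψ <-> ψ = 1 <-> 1 = 8
φ <-> φ = 2 <-> 2 = 8
φ -> (φ <-> φ) = 2 -> 8 = 8
(ψ <-> ψ) <-> (φ -> (φ <-> φ)) = 8 <-> 8 = 8
ψ -> φ = 1 -> 2 = 8
(ψ -> φ) -> ψ = 8 -> 1 = 1
((ψ <-> ψ) <-> (φ -> (φ <-> φ))) <-> ((ψ -> φ) -> ψ) = 8 <-> 1 = 1
(~φ -> (φ <-> (φ <-> φ))) -> (((ψ <-> ψ) <-> (φ -> (φ <-> φ))) <-> ((ψ -> φ) -> ψ)) = 4 -> 1 = 5

5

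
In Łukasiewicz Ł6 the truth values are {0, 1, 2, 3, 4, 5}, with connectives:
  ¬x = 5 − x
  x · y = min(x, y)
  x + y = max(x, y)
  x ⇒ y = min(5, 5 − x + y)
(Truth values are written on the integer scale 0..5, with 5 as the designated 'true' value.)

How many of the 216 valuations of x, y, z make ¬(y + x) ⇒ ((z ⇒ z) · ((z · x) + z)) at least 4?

186

value 5: 161 assignments (counts)
value 4: 25 assignments (counts)
value 3: 16 assignments
value 2: 9 assignments
value 1: 4 assignments
value 0: 1 assignment
So 186 of the 216 assignments meet the threshold.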